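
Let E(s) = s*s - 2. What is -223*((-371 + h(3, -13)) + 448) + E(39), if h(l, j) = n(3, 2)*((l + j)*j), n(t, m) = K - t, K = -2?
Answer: 129298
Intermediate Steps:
n(t, m) = -2 - t
h(l, j) = -5*j*(j + l) (h(l, j) = (-2 - 1*3)*((l + j)*j) = (-2 - 3)*((j + l)*j) = -5*j*(j + l))
E(s) = -2 + s² (E(s) = s² - 2 = -2 + s²)
-223*((-371 + h(3, -13)) + 448) + E(39) = -223*((-371 - 5*(-13)*(-13 + 3)) + 448) + (-2 + 39²) = -223*((-371 - 5*(-13)*(-10)) + 448) + (-2 + 1521) = -223*((-371 - 650) + 448) + 1519 = -223*(-1021 + 448) + 1519 = -223*(-573) + 1519 = 127779 + 1519 = 129298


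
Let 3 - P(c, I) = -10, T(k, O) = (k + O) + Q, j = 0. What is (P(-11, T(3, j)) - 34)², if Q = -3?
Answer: 441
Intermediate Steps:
T(k, O) = -3 + O + k (T(k, O) = (k + O) - 3 = (O + k) - 3 = -3 + O + k)
P(c, I) = 13 (P(c, I) = 3 - 1*(-10) = 3 + 10 = 13)
(P(-11, T(3, j)) - 34)² = (13 - 34)² = (-21)² = 441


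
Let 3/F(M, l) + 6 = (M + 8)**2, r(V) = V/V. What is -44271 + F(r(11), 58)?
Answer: -1106774/25 ≈ -44271.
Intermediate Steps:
r(V) = 1
F(M, l) = 3/(-6 + (8 + M)**2) (F(M, l) = 3/(-6 + (M + 8)**2) = 3/(-6 + (8 + M)**2))
-44271 + F(r(11), 58) = -44271 + 3/(-6 + (8 + 1)**2) = -44271 + 3/(-6 + 9**2) = -44271 + 3/(-6 + 81) = -44271 + 3/75 = -44271 + 3*(1/75) = -44271 + 1/25 = -1106774/25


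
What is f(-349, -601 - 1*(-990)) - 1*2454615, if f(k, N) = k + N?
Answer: -2454575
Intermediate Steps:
f(k, N) = N + k
f(-349, -601 - 1*(-990)) - 1*2454615 = ((-601 - 1*(-990)) - 349) - 1*2454615 = ((-601 + 990) - 349) - 2454615 = (389 - 349) - 2454615 = 40 - 2454615 = -2454575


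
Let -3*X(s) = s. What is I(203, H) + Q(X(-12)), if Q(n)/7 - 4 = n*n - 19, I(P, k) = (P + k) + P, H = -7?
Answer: 406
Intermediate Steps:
X(s) = -s/3
I(P, k) = k + 2*P
Q(n) = -105 + 7*n**2 (Q(n) = 28 + 7*(n*n - 19) = 28 + 7*(n**2 - 19) = 28 + 7*(-19 + n**2) = 28 + (-133 + 7*n**2) = -105 + 7*n**2)
I(203, H) + Q(X(-12)) = (-7 + 2*203) + (-105 + 7*(-1/3*(-12))**2) = (-7 + 406) + (-105 + 7*4**2) = 399 + (-105 + 7*16) = 399 + (-105 + 112) = 399 + 7 = 406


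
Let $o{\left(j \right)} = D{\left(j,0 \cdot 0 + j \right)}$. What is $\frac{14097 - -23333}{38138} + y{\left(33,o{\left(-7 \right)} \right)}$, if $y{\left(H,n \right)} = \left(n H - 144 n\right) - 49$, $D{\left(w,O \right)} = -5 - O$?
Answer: $- \frac{5148984}{19069} \approx -270.02$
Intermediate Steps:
$o{\left(j \right)} = -5 - j$ ($o{\left(j \right)} = -5 - \left(0 \cdot 0 + j\right) = -5 - \left(0 + j\right) = -5 - j$)
$y{\left(H,n \right)} = -49 - 144 n + H n$ ($y{\left(H,n \right)} = \left(H n - 144 n\right) - 49 = \left(- 144 n + H n\right) - 49 = -49 - 144 n + H n$)
$\frac{14097 - -23333}{38138} + y{\left(33,o{\left(-7 \right)} \right)} = \frac{14097 - -23333}{38138} - \left(49 + 111 \left(-5 - -7\right)\right) = \left(14097 + 23333\right) \frac{1}{38138} - \left(49 + 111 \left(-5 + 7\right)\right) = 37430 \cdot \frac{1}{38138} - 271 = \frac{18715}{19069} - 271 = - \frac{5148984}{19069}$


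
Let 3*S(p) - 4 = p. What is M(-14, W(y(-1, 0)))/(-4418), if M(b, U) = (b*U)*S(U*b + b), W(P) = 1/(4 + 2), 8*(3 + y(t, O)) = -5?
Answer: -259/119286 ≈ -0.0021713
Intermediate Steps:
y(t, O) = -29/8 (y(t, O) = -3 + (⅛)*(-5) = -3 - 5/8 = -29/8)
S(p) = 4/3 + p/3
W(P) = ⅙ (W(P) = 1/6 = ⅙)
M(b, U) = U*b*(4/3 + b/3 + U*b/3) (M(b, U) = (b*U)*(4/3 + (U*b + b)/3) = (U*b)*(4/3 + (b + U*b)/3) = (U*b)*(4/3 + (b/3 + U*b/3)) = (U*b)*(4/3 + b/3 + U*b/3) = U*b*(4/3 + b/3 + U*b/3))
M(-14, W(y(-1, 0)))/(-4418) = ((⅓)*(⅙)*(-14)*(4 - 14*(1 + ⅙)))/(-4418) = ((⅓)*(⅙)*(-14)*(4 - 14*7/6))*(-1/4418) = ((⅓)*(⅙)*(-14)*(4 - 49/3))*(-1/4418) = ((⅓)*(⅙)*(-14)*(-37/3))*(-1/4418) = (259/27)*(-1/4418) = -259/119286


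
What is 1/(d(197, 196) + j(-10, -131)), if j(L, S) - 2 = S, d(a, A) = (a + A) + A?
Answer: 1/460 ≈ 0.0021739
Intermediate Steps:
d(a, A) = a + 2*A (d(a, A) = (A + a) + A = a + 2*A)
j(L, S) = 2 + S
1/(d(197, 196) + j(-10, -131)) = 1/((197 + 2*196) + (2 - 131)) = 1/((197 + 392) - 129) = 1/(589 - 129) = 1/460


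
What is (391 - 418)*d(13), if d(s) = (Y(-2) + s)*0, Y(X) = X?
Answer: 0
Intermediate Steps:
d(s) = 0 (d(s) = (-2 + s)*0 = 0)
(391 - 418)*d(13) = (391 - 418)*0 = -27*0 = 0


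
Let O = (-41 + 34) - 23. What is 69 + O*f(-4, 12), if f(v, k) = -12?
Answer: 429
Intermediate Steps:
O = -30 (O = -7 - 23 = -30)
69 + O*f(-4, 12) = 69 - 30*(-12) = 69 + 360 = 429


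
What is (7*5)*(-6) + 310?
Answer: 100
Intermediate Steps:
(7*5)*(-6) + 310 = 35*(-6) + 310 = -210 + 310 = 100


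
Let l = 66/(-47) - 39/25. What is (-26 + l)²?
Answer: 1158245089/1380625 ≈ 838.93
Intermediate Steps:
l = -3483/1175 (l = 66*(-1/47) - 39*1/25 = -66/47 - 39/25 = -3483/1175 ≈ -2.9643)
(-26 + l)² = (-26 - 3483/1175)² = (-34033/1175)² = 1158245089/1380625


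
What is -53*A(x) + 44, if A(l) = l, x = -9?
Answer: 521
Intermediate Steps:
-53*A(x) + 44 = -53*(-9) + 44 = 477 + 44 = 521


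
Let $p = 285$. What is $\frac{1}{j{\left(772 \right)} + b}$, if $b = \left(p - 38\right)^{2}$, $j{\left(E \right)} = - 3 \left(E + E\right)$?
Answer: $\frac{1}{56377} \approx 1.7738 \cdot 10^{-5}$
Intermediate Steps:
$j{\left(E \right)} = - 6 E$ ($j{\left(E \right)} = - 3 \cdot 2 E = - 6 E$)
$b = 61009$ ($b = \left(285 - 38\right)^{2} = 247^{2} = 61009$)
$\frac{1}{j{\left(772 \right)} + b} = \frac{1}{\left(-6\right) 772 + 61009} = \frac{1}{-4632 + 61009} = \frac{1}{56377}$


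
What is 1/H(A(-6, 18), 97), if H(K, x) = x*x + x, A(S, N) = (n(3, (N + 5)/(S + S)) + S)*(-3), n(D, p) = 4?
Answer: 1/9506 ≈ 0.00010520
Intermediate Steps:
A(S, N) = -12 - 3*S (A(S, N) = (4 + S)*(-3) = -12 - 3*S)
H(K, x) = x + x² (H(K, x) = x² + x = x + x²)
1/H(A(-6, 18), 97) = 1/(97*(1 + 97)) = 1/(97*98) = 1/9506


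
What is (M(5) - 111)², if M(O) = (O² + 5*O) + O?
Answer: 3136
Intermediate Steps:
M(O) = O² + 6*O
(M(5) - 111)² = (5*(6 + 5) - 111)² = (5*11 - 111)² = (55 - 111)² = (-56)² = 3136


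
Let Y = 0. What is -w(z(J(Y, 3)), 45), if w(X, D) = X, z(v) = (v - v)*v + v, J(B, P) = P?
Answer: -3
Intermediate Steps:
z(v) = v (z(v) = 0*v + v = 0 + v = v)
-w(z(J(Y, 3)), 45) = -1*3 = -3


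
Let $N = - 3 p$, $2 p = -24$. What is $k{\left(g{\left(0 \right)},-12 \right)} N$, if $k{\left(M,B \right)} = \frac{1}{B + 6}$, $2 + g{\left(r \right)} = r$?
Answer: $-6$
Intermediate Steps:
$p = -12$ ($p = \frac{1}{2} \left(-24\right) = -12$)
$g{\left(r \right)} = -2 + r$
$k{\left(M,B \right)} = \frac{1}{6 + B}$
$N = 36$ ($N = \left(-3\right) \left(-12\right) = 36$)
$k{\left(g{\left(0 \right)},-12 \right)} N = \frac{1}{6 - 12} \cdot 36 = \frac{1}{-6} \cdot 36 = \left(- \frac{1}{6}\right) 36 = -6$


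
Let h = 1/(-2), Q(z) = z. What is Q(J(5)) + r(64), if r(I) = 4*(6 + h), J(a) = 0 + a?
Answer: 27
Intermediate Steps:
J(a) = a
h = -½ ≈ -0.50000
r(I) = 22 (r(I) = 4*(6 - ½) = 4*(11/2) = 22)
Q(J(5)) + r(64) = 5 + 22 = 27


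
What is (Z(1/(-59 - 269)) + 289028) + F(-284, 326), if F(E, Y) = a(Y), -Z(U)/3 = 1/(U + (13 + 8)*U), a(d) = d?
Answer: 3183386/11 ≈ 2.8940e+5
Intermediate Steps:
Z(U) = -3/(22*U) (Z(U) = -3/(U + (13 + 8)*U) = -3/(U + 21*U) = -3*1/(22*U) = -3/(22*U))
F(E, Y) = Y
(Z(1/(-59 - 269)) + 289028) + F(-284, 326) = (-3/(22*(1/(-59 - 269))) + 289028) + 326 = (-3/(22*(1/(-328))) + 289028) + 326 = (-3/(22*(-1/328)) + 289028) + 326 = (-3/22*(-328) + 289028) + 326 = (492/11 + 289028) + 326 = 3179800/11 + 326 = 3183386/11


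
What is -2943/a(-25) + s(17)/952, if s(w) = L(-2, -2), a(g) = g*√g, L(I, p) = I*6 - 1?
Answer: -13/952 - 2943*I/125 ≈ -0.013655 - 23.544*I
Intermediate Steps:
L(I, p) = -1 + 6*I (L(I, p) = 6*I - 1 = -1 + 6*I)
a(g) = g^(3/2)
s(w) = -13 (s(w) = -1 + 6*(-2) = -1 - 12 = -13)
-2943/a(-25) + s(17)/952 = -2943*I/125 - 13/952 = -13/952 - 2943*I/125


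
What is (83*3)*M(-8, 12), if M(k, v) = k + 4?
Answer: -996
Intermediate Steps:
M(k, v) = 4 + k
(83*3)*M(-8, 12) = (83*3)*(4 - 8) = 249*(-4) = -996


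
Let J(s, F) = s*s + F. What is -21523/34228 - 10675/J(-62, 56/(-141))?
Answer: -3948967294/1159362259 ≈ -3.4062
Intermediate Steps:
J(s, F) = F + s**2 (J(s, F) = s**2 + F = F + s**2)
-21523/34228 - 10675/J(-62, 56/(-141)) = -21523/34228 - 10675/(56/(-141) + (-62)**2) = -21523*1/34228 - 10675/(56*(-1/141) + 3844) = -21523/34228 - 10675/(-56/141 + 3844) = -21523/34228 - 10675/541948/141 = -21523/34228 - 10675*141/541948 = -21523/34228 - 1505175/541948 = -3948967294/1159362259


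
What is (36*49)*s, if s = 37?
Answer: 65268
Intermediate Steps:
(36*49)*s = (36*49)*37 = 1764*37 = 65268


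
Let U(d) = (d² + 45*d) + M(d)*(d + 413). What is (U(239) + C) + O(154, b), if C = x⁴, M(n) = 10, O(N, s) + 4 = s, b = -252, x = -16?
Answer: 139676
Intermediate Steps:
O(N, s) = -4 + s
C = 65536 (C = (-16)⁴ = 65536)
U(d) = 4130 + d² + 55*d (U(d) = (d² + 45*d) + 10*(d + 413) = (d² + 45*d) + 10*(413 + d) = (d² + 45*d) + (4130 + 10*d) = 4130 + d² + 55*d)
(U(239) + C) + O(154, b) = ((4130 + 239² + 55*239) + 65536) + (-4 - 252) = ((4130 + 57121 + 13145) + 65536) - 256 = (74396 + 65536) - 256 = 139932 - 256 = 139676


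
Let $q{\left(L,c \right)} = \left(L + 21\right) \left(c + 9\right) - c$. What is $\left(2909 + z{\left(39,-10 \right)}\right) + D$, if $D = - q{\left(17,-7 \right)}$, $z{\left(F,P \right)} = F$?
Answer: $2865$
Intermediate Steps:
$q{\left(L,c \right)} = - c + \left(9 + c\right) \left(21 + L\right)$ ($q{\left(L,c \right)} = \left(21 + L\right) \left(9 + c\right) - c = \left(9 + c\right) \left(21 + L\right) - c = - c + \left(9 + c\right) \left(21 + L\right)$)
$D = -83$ ($D = - (189 + 9 \cdot 17 + 20 \left(-7\right) + 17 \left(-7\right)) = - (189 + 153 - 140 - 119) = \left(-1\right) 83 = -83$)
$\left(2909 + z{\left(39,-10 \right)}\right) + D = \left(2909 + 39\right) - 83 = 2948 - 83 = 2865$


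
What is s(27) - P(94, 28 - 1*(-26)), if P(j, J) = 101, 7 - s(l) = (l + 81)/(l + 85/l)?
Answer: -39716/407 ≈ -97.582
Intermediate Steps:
s(l) = 7 - (81 + l)/(l + 85/l) (s(l) = 7 - (l + 81)/(l + 85/l) = 7 - (81 + l)/(l + 85/l))
s(27) - P(94, 28 - 1*(-26)) = (595 - 81*27 + 6*27²)/(85 + 27²) - 1*101 = (595 - 2187 + 6*729)/(85 + 729) - 101 = (595 - 2187 + 4374)/814 - 101 = (1/814)*2782 - 101 = 1391/407 - 101 = -39716/407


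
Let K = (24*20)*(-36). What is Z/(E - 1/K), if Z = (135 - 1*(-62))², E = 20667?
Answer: 670619520/357125761 ≈ 1.8778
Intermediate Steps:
Z = 38809 (Z = (135 + 62)² = 197² = 38809)
K = -17280 (K = 480*(-36) = -17280)
Z/(E - 1/K) = 38809/(20667 - 1/(-17280)) = 38809/(20667 - 1*(-1/17280)) = 38809/(20667 + 1/17280) = 38809/(357125761/17280) = 38809*(17280/357125761) = 670619520/357125761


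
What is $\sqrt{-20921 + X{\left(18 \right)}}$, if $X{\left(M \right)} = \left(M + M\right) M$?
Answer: $i \sqrt{20273} \approx 142.38 i$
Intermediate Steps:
$X{\left(M \right)} = 2 M^{2}$ ($X{\left(M \right)} = 2 M M = 2 M^{2}$)
$\sqrt{-20921 + X{\left(18 \right)}} = \sqrt{-20921 + 2 \cdot 18^{2}} = \sqrt{-20921 + 2 \cdot 324} = \sqrt{-20921 + 648} = \sqrt{-20273} = i \sqrt{20273}$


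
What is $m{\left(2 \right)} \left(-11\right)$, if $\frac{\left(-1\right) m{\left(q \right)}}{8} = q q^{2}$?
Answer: $704$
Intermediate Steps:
$m{\left(q \right)} = - 8 q^{3}$ ($m{\left(q \right)} = - 8 q q^{2} = - 8 q^{3}$)
$m{\left(2 \right)} \left(-11\right) = - 8 \cdot 2^{3} \left(-11\right) = \left(-8\right) 8 \left(-11\right) = \left(-64\right) \left(-11\right) = 704$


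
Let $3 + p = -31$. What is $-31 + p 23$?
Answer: $-813$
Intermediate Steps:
$p = -34$ ($p = -3 - 31 = -34$)
$-31 + p 23 = -31 - 782 = -813$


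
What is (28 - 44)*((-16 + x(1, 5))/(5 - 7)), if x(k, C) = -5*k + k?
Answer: -160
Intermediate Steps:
x(k, C) = -4*k
(28 - 44)*((-16 + x(1, 5))/(5 - 7)) = (28 - 44)*((-16 - 4*1)/(5 - 7)) = -16*(-16 - 4)/(-2) = -(-320)*(-1)/2 = -16*10 = -160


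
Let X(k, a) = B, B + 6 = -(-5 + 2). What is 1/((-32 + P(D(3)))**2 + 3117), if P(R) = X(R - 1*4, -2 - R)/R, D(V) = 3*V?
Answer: 9/37462 ≈ 0.00024024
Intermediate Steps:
B = -3 (B = -6 - (-5 + 2) = -6 - 1*(-3) = -6 + 3 = -3)
X(k, a) = -3
P(R) = -3/R
1/((-32 + P(D(3)))**2 + 3117) = 1/((-32 - 3/(3*3))**2 + 3117) = 1/((-32 - 3/9)**2 + 3117) = 1/((-32 - 3*1/9)**2 + 3117) = 1/((-32 - 1/3)**2 + 3117) = 1/((-97/3)**2 + 3117) = 1/(9409/9 + 3117) = 1/(37462/9) = 9/37462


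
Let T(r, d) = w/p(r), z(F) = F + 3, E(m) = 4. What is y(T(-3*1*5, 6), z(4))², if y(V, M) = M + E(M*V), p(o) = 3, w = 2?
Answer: 121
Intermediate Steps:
z(F) = 3 + F
T(r, d) = ⅔ (T(r, d) = 2/3 = 2*(⅓) = ⅔)
y(V, M) = 4 + M (y(V, M) = M + 4 = 4 + M)
y(T(-3*1*5, 6), z(4))² = (4 + (3 + 4))² = (4 + 7)² = 11² = 121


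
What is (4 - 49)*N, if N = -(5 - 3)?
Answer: 90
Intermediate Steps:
N = -2 (N = -1*2 = -2)
(4 - 49)*N = (4 - 49)*(-2) = -45*(-2) = 90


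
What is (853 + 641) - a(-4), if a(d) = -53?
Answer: 1547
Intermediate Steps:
(853 + 641) - a(-4) = (853 + 641) - 1*(-53) = 1494 + 53 = 1547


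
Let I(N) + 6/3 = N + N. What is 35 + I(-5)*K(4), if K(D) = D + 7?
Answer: -97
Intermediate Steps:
I(N) = -2 + 2*N (I(N) = -2 + (N + N) = -2 + 2*N)
K(D) = 7 + D
35 + I(-5)*K(4) = 35 + (-2 + 2*(-5))*(7 + 4) = 35 + (-2 - 10)*11 = 35 - 12*11 = 35 - 132 = -97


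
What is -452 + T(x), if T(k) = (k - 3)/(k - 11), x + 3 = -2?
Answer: -903/2 ≈ -451.50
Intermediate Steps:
x = -5 (x = -3 - 2 = -5)
T(k) = (-3 + k)/(-11 + k)
-452 + T(x) = -452 + (-3 - 5)/(-11 - 5) = -452 - 8/(-16) = -452 - 1/16*(-8) = -452 + ½ = -903/2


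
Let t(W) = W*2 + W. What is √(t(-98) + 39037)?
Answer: √38743 ≈ 196.83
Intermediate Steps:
t(W) = 3*W (t(W) = 2*W + W = 3*W)
√(t(-98) + 39037) = √(3*(-98) + 39037) = √(-294 + 39037) = √38743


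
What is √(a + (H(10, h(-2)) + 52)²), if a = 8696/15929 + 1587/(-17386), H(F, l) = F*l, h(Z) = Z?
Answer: √78572235534335592866/276941594 ≈ 32.007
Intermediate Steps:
a = 125909333/276941594 (a = 8696*(1/15929) + 1587*(-1/17386) = 8696/15929 - 1587/17386 = 125909333/276941594 ≈ 0.45464)
√(a + (H(10, h(-2)) + 52)²) = √(125909333/276941594 + (10*(-2) + 52)²) = √(125909333/276941594 + (-20 + 52)²) = √(125909333/276941594 + 32²) = √(125909333/276941594 + 1024) = √(283714101589/276941594) = √78572235534335592866/276941594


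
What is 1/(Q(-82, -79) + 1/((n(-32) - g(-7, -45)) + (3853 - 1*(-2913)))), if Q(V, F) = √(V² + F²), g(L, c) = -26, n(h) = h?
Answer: -6760/592469383999 + 45697600*√12965/592469383999 ≈ 0.0087824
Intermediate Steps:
Q(V, F) = √(F² + V²)
1/(Q(-82, -79) + 1/((n(-32) - g(-7, -45)) + (3853 - 1*(-2913)))) = 1/(√((-79)² + (-82)²) + 1/((-32 - 1*(-26)) + (3853 - 1*(-2913)))) = 1/(√(6241 + 6724) + 1/((-32 + 26) + (3853 + 2913))) = 1/(√12965 + 1/(-6 + 6766)) = 1/(√12965 + 1/6760) = 1/(1/6760 + √12965)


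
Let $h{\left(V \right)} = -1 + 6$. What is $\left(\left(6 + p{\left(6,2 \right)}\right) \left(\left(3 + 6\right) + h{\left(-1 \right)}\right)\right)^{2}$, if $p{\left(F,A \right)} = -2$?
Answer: $3136$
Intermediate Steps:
$h{\left(V \right)} = 5$
$\left(\left(6 + p{\left(6,2 \right)}\right) \left(\left(3 + 6\right) + h{\left(-1 \right)}\right)\right)^{2} = \left(\left(6 - 2\right) \left(\left(3 + 6\right) + 5\right)\right)^{2} = \left(4 \left(9 + 5\right)\right)^{2} = \left(4 \cdot 14\right)^{2} = 56^{2} = 3136$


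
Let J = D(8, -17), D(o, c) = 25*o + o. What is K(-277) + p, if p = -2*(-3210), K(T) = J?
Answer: 6628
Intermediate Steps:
D(o, c) = 26*o
J = 208 (J = 26*8 = 208)
K(T) = 208
p = 6420
K(-277) + p = 208 + 6420 = 6628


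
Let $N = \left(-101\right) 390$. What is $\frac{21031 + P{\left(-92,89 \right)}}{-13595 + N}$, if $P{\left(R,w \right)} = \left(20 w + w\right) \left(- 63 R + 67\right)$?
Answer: $- \frac{10978978}{52985} \approx -207.21$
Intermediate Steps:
$P{\left(R,w \right)} = 21 w \left(67 - 63 R\right)$
$N = -39390$
$\frac{21031 + P{\left(-92,89 \right)}}{-13595 + N} = \frac{21031 + 21 \cdot 89 \left(67 - -5796\right)}{-13595 - 39390} = \frac{21031 + 21 \cdot 89 \left(67 + 5796\right)}{-52985} = \left(21031 + 21 \cdot 89 \cdot 5863\right) \left(- \frac{1}{52985}\right) = \left(21031 + 10957947\right) \left(- \frac{1}{52985}\right) = 10978978 \left(- \frac{1}{52985}\right) = - \frac{10978978}{52985}$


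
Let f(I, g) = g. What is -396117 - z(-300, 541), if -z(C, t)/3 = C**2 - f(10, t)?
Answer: -127740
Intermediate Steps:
z(C, t) = -3*C**2 + 3*t (z(C, t) = -3*(C**2 - t) = -3*C**2 + 3*t)
-396117 - z(-300, 541) = -396117 - (-3*(-300)**2 + 3*541) = -396117 - (-3*90000 + 1623) = -396117 - (-270000 + 1623) = -396117 - 1*(-268377) = -396117 + 268377 = -127740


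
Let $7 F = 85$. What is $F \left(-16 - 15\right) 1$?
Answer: $- \frac{2635}{7} \approx -376.43$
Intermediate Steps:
$F = \frac{85}{7}$ ($F = \frac{1}{7} \cdot 85 = \frac{85}{7} \approx 12.143$)
$F \left(-16 - 15\right) 1 = \frac{85 \left(-16 - 15\right) 1}{7} = \frac{85 \left(\left(-31\right) 1\right)}{7} = \frac{85}{7} \left(-31\right) = - \frac{2635}{7}$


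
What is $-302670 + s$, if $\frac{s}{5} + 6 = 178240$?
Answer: $588500$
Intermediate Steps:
$s = 891170$ ($s = -30 + 5 \cdot 178240 = -30 + 891200 = 891170$)
$-302670 + s = -302670 + 891170 = 588500$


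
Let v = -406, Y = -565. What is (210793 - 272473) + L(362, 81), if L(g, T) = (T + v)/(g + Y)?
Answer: -12520715/203 ≈ -61678.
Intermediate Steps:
L(g, T) = (-406 + T)/(-565 + g) (L(g, T) = (T - 406)/(g - 565) = (-406 + T)/(-565 + g))
(210793 - 272473) + L(362, 81) = (210793 - 272473) + (-406 + 81)/(-565 + 362) = -61680 - 325/(-203) = -61680 - 1/203*(-325) = -61680 + 325/203 = -12520715/203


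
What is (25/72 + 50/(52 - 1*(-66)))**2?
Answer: 10725625/18045504 ≈ 0.59437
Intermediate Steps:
(25/72 + 50/(52 - 1*(-66)))**2 = (25*(1/72) + 50/(52 + 66))**2 = (25/72 + 50/118)**2 = (25/72 + 50*(1/118))**2 = (25/72 + 25/59)**2 = (3275/4248)**2 = 10725625/18045504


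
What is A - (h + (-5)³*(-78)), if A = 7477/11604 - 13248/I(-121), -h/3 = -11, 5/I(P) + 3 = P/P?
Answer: -260112691/58020 ≈ -4483.2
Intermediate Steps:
I(P) = -5/2 (I(P) = 5/(-3 + P/P) = 5/(-3 + 1) = 5/(-2) = 5*(-½) = -5/2)
h = 33 (h = -3*(-11) = 33)
A = 307496969/58020 (A = 7477/11604 - 13248/(-5/2) = 7477*(1/11604) - 13248*(-⅖) = 7477/11604 + 26496/5 = 307496969/58020 ≈ 5299.8)
A - (h + (-5)³*(-78)) = 307496969/58020 - (33 + (-5)³*(-78)) = 307496969/58020 - (33 - 125*(-78)) = 307496969/58020 - (33 + 9750) = 307496969/58020 - 1*9783 = 307496969/58020 - 9783 = -260112691/58020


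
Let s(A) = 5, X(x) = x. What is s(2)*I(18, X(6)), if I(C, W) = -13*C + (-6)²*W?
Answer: -90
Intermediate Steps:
I(C, W) = -13*C + 36*W
s(2)*I(18, X(6)) = 5*(-13*18 + 36*6) = 5*(-234 + 216) = 5*(-18) = -90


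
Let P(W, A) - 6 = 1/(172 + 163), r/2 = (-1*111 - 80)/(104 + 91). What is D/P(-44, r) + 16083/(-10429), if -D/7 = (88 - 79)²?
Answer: -2013279318/20972719 ≈ -95.995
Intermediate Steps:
D = -567 (D = -7*(88 - 79)² = -7*9² = -7*81 = -567)
r = -382/195 (r = 2*((-1*111 - 80)/(104 + 91)) = 2*((-111 - 80)/195) = 2*(-191*1/195) = 2*(-191/195) = -382/195 ≈ -1.9590)
P(W, A) = 2011/335 (P(W, A) = 6 + 1/(172 + 163) = 6 + 1/335 = 2011/335)
D/P(-44, r) + 16083/(-10429) = -567/2011/335 + 16083/(-10429) = -567*335/2011 + 16083*(-1/10429) = -189945/2011 - 16083/10429 = -2013279318/20972719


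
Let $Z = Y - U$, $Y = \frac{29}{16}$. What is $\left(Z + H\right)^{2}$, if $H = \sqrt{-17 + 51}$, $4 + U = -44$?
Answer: $\frac{643913}{256} + \frac{797 \sqrt{34}}{8} \approx 3096.2$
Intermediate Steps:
$Y = \frac{29}{16}$ ($Y = 29 \cdot \frac{1}{16} = \frac{29}{16} \approx 1.8125$)
$U = -48$ ($U = -4 - 44 = -48$)
$H = \sqrt{34} \approx 5.8309$
$Z = \frac{797}{16}$ ($Z = \frac{29}{16} - -48 = \frac{29}{16} + 48 = \frac{797}{16} \approx 49.813$)
$\left(Z + H\right)^{2} = \left(\frac{797}{16} + \sqrt{34}\right)^{2}$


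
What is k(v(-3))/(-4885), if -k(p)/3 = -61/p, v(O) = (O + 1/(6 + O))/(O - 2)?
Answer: -549/7816 ≈ -0.070240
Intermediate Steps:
v(O) = (O + 1/(6 + O))/(-2 + O)
k(p) = 183/p (k(p) = -(-183)/p = 183/p)
k(v(-3))/(-4885) = (183/(((1 + (-3)**2 + 6*(-3))/(-12 + (-3)**2 + 4*(-3)))))/(-4885) = (183/(((1 + 9 - 18)/(-12 + 9 - 12))))*(-1/4885) = (183/((-8/(-15))))*(-1/4885) = (183/((-1/15*(-8))))*(-1/4885) = (183/(8/15))*(-1/4885) = (183*(15/8))*(-1/4885) = (2745/8)*(-1/4885) = -549/7816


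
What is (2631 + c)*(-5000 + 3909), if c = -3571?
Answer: 1025540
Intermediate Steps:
(2631 + c)*(-5000 + 3909) = (2631 - 3571)*(-5000 + 3909) = -940*(-1091) = 1025540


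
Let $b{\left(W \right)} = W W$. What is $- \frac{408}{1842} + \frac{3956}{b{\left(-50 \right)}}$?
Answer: $\frac{261123}{191875} \approx 1.3609$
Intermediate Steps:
$b{\left(W \right)} = W^{2}$
$- \frac{408}{1842} + \frac{3956}{b{\left(-50 \right)}} = - \frac{408}{1842} + \frac{3956}{\left(-50\right)^{2}} = \left(-408\right) \frac{1}{1842} + \frac{3956}{2500} = - \frac{68}{307} + 3956 \cdot \frac{1}{2500} = - \frac{68}{307} + \frac{989}{625} = \frac{261123}{191875}$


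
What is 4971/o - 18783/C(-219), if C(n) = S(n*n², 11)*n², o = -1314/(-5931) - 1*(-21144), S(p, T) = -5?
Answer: 116366408059/371272549090 ≈ 0.31343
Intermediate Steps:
o = 13934042/659 (o = -1314*(-1/5931) + 21144 = 146/659 + 21144 = 13934042/659 ≈ 21144.)
C(n) = -5*n²
4971/o - 18783/C(-219) = 4971/(13934042/659) - 18783/((-5*(-219)²)) = 4971*(659/13934042) - 18783/((-5*47961)) = 3275889/13934042 - 18783/(-239805) = 3275889/13934042 - 18783*(-1/239805) = 3275889/13934042 + 2087/26645 = 116366408059/371272549090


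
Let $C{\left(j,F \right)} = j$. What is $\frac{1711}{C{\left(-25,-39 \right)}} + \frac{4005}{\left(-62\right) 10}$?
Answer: $- \frac{232189}{3100} \approx -74.9$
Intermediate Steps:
$\frac{1711}{C{\left(-25,-39 \right)}} + \frac{4005}{\left(-62\right) 10} = \frac{1711}{-25} + \frac{4005}{\left(-62\right) 10} = 1711 \left(- \frac{1}{25}\right) + \frac{4005}{-620} = - \frac{1711}{25} + 4005 \left(- \frac{1}{620}\right) = - \frac{1711}{25} - \frac{801}{124} = - \frac{232189}{3100}$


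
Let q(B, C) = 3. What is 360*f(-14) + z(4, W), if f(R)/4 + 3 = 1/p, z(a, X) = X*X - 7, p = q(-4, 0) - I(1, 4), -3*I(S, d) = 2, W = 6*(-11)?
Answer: 4639/11 ≈ 421.73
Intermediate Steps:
W = -66
I(S, d) = -⅔ (I(S, d) = -⅓*2 = -⅔)
p = 11/3 (p = 3 - 1*(-⅔) = 3 + ⅔ = 11/3 ≈ 3.6667)
z(a, X) = -7 + X² (z(a, X) = X² - 7 = -7 + X²)
f(R) = -120/11 (f(R) = -12 + 4/(11/3) = -12 + 4*(3/11) = -12 + 12/11 = -120/11)
360*f(-14) + z(4, W) = 360*(-120/11) + (-7 + (-66)²) = -43200/11 + (-7 + 4356) = -43200/11 + 4349 = 4639/11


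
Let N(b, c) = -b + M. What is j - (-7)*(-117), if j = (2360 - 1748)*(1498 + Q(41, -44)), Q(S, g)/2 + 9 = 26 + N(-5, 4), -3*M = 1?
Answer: 942477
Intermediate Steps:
M = -⅓ (M = -⅓*1 = -⅓ ≈ -0.33333)
N(b, c) = -⅓ - b (N(b, c) = -b - ⅓ = -⅓ - b)
Q(S, g) = 130/3 (Q(S, g) = -18 + 2*(26 + (-⅓ - 1*(-5))) = -18 + 2*(26 + (-⅓ + 5)) = -18 + 2*(26 + 14/3) = -18 + 2*(92/3) = -18 + 184/3 = 130/3)
j = 943296 (j = (2360 - 1748)*(1498 + 130/3) = 612*(4624/3) = 943296)
j - (-7)*(-117) = 943296 - (-7)*(-117) = 943296 - 1*819 = 943296 - 819 = 942477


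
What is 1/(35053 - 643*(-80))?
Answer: 1/86493 ≈ 1.1562e-5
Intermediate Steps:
1/(35053 - 643*(-80)) = 1/(35053 + 51440) = 1/86493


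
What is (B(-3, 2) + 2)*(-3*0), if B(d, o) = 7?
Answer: 0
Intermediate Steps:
(B(-3, 2) + 2)*(-3*0) = (7 + 2)*(-3*0) = 9*0 = 0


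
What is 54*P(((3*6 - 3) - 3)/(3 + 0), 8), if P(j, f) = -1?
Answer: -54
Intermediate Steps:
54*P(((3*6 - 3) - 3)/(3 + 0), 8) = 54*(-1) = -54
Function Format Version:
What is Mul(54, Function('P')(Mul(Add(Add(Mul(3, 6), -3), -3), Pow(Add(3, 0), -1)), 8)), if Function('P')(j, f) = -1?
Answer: -54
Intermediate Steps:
Mul(54, Function('P')(Mul(Add(Add(Mul(3, 6), -3), -3), Pow(Add(3, 0), -1)), 8)) = Mul(54, -1) = -54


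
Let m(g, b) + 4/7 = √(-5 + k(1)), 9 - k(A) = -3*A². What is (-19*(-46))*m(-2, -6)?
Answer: -3496/7 + 874*√7 ≈ 1813.0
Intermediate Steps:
k(A) = 9 + 3*A² (k(A) = 9 - (-3)*A² = 9 + 3*A²)
m(g, b) = -4/7 + √7 (m(g, b) = -4/7 + √(-5 + (9 + 3*1²)) = -4/7 + √(-5 + (9 + 3*1)) = -4/7 + √(-5 + (9 + 3)) = -4/7 + √(-5 + 12) = -4/7 + √7)
(-19*(-46))*m(-2, -6) = (-19*(-46))*(-4/7 + √7) = 874*(-4/7 + √7) = -3496/7 + 874*√7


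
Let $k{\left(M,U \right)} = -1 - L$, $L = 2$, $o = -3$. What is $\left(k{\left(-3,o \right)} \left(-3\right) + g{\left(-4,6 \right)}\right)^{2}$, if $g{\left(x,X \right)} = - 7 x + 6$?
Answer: $1849$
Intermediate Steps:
$g{\left(x,X \right)} = 6 - 7 x$
$k{\left(M,U \right)} = -3$ ($k{\left(M,U \right)} = -1 - 2 = -3$)
$\left(k{\left(-3,o \right)} \left(-3\right) + g{\left(-4,6 \right)}\right)^{2} = \left(\left(-3\right) \left(-3\right) + \left(6 - -28\right)\right)^{2} = \left(9 + \left(6 + 28\right)\right)^{2} = \left(9 + 34\right)^{2} = 43^{2} = 1849$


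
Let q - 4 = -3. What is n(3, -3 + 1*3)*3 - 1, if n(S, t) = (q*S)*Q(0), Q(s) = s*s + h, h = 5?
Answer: 44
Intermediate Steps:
q = 1 (q = 4 - 3 = 1)
Q(s) = 5 + s² (Q(s) = s*s + 5 = s² + 5 = 5 + s²)
n(S, t) = 5*S (n(S, t) = (1*S)*(5 + 0²) = S*(5 + 0) = S*5 = 5*S)
n(3, -3 + 1*3)*3 - 1 = (5*3)*3 - 1 = 15*3 - 1 = 45 - 1 = 44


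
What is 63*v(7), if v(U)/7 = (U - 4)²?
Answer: 3969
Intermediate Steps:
v(U) = 7*(-4 + U)² (v(U) = 7*(U - 4)² = 7*(-4 + U)²)
63*v(7) = 63*(7*(-4 + 7)²) = 63*(7*3²) = 63*(7*9) = 63*63 = 3969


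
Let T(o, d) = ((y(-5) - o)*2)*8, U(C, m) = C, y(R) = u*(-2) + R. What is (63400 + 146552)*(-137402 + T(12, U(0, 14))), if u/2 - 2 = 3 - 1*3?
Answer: -28931805504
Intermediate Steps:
u = 4 (u = 4 + 2*(3 - 1*3) = 4 + 2*(3 - 3) = 4 + 2*0 = 4 + 0 = 4)
y(R) = -8 + R (y(R) = 4*(-2) + R = -8 + R)
T(o, d) = -208 - 16*o (T(o, d) = (((-8 - 5) - o)*2)*8 = ((-13 - o)*2)*8 = (-26 - 2*o)*8 = -208 - 16*o)
(63400 + 146552)*(-137402 + T(12, U(0, 14))) = (63400 + 146552)*(-137402 + (-208 - 16*12)) = 209952*(-137402 + (-208 - 192)) = 209952*(-137402 - 400) = 209952*(-137802) = -28931805504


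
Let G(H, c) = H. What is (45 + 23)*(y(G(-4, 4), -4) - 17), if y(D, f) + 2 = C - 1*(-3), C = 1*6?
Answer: -680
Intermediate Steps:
C = 6
y(D, f) = 7 (y(D, f) = -2 + (6 - 1*(-3)) = -2 + (6 + 3) = -2 + 9 = 7)
(45 + 23)*(y(G(-4, 4), -4) - 17) = (45 + 23)*(7 - 17) = 68*(-10) = -680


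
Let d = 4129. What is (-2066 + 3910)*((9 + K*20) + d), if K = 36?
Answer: 8958152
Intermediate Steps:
(-2066 + 3910)*((9 + K*20) + d) = (-2066 + 3910)*((9 + 36*20) + 4129) = 1844*((9 + 720) + 4129) = 1844*(729 + 4129) = 1844*4858 = 8958152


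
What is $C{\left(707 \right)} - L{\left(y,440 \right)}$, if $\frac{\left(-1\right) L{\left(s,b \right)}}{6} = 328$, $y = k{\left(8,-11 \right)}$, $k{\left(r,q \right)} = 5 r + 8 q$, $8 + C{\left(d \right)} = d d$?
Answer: $501809$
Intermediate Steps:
$C{\left(d \right)} = -8 + d^{2}$ ($C{\left(d \right)} = -8 + d d = -8 + d^{2}$)
$y = -48$ ($y = 5 \cdot 8 + 8 \left(-11\right) = 40 - 88 = -48$)
$L{\left(s,b \right)} = -1968$ ($L{\left(s,b \right)} = \left(-6\right) 328 = -1968$)
$C{\left(707 \right)} - L{\left(y,440 \right)} = \left(-8 + 707^{2}\right) - -1968 = \left(-8 + 499849\right) + 1968 = 499841 + 1968 = 501809$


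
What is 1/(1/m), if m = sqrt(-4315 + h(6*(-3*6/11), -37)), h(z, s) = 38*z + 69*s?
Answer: 2*I*sqrt(219043)/11 ≈ 85.095*I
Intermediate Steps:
m = 2*I*sqrt(219043)/11 (m = sqrt(-4315 + (38*(6*(-3*6/11)) + 69*(-37))) = sqrt(-4315 + (38*(6*(-18*1/11)) - 2553)) = sqrt(-4315 + (38*(6*(-18/11)) - 2553)) = sqrt(-4315 + (38*(-108/11) - 2553)) = sqrt(-4315 + (-4104/11 - 2553)) = sqrt(-4315 - 32187/11) = sqrt(-79652/11) = 2*I*sqrt(219043)/11 ≈ 85.095*I)
1/(1/m) = 1/(1/(2*I*sqrt(219043)/11)) = 1/(-I*sqrt(219043)/39826) = 2*I*sqrt(219043)/11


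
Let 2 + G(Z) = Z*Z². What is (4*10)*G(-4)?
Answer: -2640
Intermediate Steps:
G(Z) = -2 + Z³ (G(Z) = -2 + Z*Z² = -2 + Z³)
(4*10)*G(-4) = (4*10)*(-2 + (-4)³) = 40*(-2 - 64) = 40*(-66) = -2640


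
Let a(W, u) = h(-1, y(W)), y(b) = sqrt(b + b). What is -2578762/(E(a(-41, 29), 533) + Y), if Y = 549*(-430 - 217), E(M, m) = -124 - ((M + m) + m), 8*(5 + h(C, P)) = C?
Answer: 20630096/2851103 ≈ 7.2358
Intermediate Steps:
y(b) = sqrt(2)*sqrt(b) (y(b) = sqrt(2*b) = sqrt(2)*sqrt(b))
h(C, P) = -5 + C/8
a(W, u) = -41/8 (a(W, u) = -5 + (1/8)*(-1) = -5 - 1/8 = -41/8)
E(M, m) = -124 - M - 2*m (E(M, m) = -124 - (M + 2*m) = -124 + (-M - 2*m) = -124 - M - 2*m)
Y = -355203 (Y = 549*(-647) = -355203)
-2578762/(E(a(-41, 29), 533) + Y) = -2578762/((-124 - 1*(-41/8) - 2*533) - 355203) = -2578762/((-124 + 41/8 - 1066) - 355203) = -2578762/(-9479/8 - 355203) = -2578762/(-2851103/8) = -2578762*(-8/2851103) = 20630096/2851103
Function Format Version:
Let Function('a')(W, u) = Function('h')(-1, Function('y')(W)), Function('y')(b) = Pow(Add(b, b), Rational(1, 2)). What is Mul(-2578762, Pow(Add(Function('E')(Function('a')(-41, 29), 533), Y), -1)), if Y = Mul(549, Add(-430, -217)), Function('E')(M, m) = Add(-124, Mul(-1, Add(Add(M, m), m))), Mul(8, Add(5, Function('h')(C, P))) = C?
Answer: Rational(20630096, 2851103) ≈ 7.2358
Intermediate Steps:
Function('y')(b) = Mul(Pow(2, Rational(1, 2)), Pow(b, Rational(1, 2))) (Function('y')(b) = Pow(Mul(2, b), Rational(1, 2)) = Mul(Pow(2, Rational(1, 2)), Pow(b, Rational(1, 2))))
Function('h')(C, P) = Add(-5, Mul(Rational(1, 8), C))
Function('a')(W, u) = Rational(-41, 8) (Function('a')(W, u) = Add(-5, Mul(Rational(1, 8), -1)) = Add(-5, Rational(-1, 8)) = Rational(-41, 8))
Function('E')(M, m) = Add(-124, Mul(-1, M), Mul(-2, m)) (Function('E')(M, m) = Add(-124, Mul(-1, Add(M, Mul(2, m)))) = Add(-124, Add(Mul(-1, M), Mul(-2, m))) = Add(-124, Mul(-1, M), Mul(-2, m)))
Y = -355203 (Y = Mul(549, -647) = -355203)
Mul(-2578762, Pow(Add(Function('E')(Function('a')(-41, 29), 533), Y), -1)) = Mul(-2578762, Pow(Add(Add(-124, Mul(-1, Rational(-41, 8)), Mul(-2, 533)), -355203), -1)) = Mul(-2578762, Pow(Add(Add(-124, Rational(41, 8), -1066), -355203), -1)) = Mul(-2578762, Pow(Add(Rational(-9479, 8), -355203), -1)) = Mul(-2578762, Pow(Rational(-2851103, 8), -1)) = Mul(-2578762, Rational(-8, 2851103)) = Rational(20630096, 2851103)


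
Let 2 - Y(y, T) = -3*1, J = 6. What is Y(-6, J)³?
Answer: 125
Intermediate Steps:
Y(y, T) = 5 (Y(y, T) = 2 - (-3) = 2 - 1*(-3) = 2 + 3 = 5)
Y(-6, J)³ = 5³ = 125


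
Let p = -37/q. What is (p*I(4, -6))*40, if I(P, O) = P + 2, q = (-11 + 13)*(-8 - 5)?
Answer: 4440/13 ≈ 341.54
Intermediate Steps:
q = -26 (q = 2*(-13) = -26)
I(P, O) = 2 + P
p = 37/26 (p = -37/(-26) = -37*(-1/26) = 37/26 ≈ 1.4231)
(p*I(4, -6))*40 = (37*(2 + 4)/26)*40 = ((37/26)*6)*40 = (111/13)*40 = 4440/13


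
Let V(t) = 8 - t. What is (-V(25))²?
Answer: 289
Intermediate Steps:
(-V(25))² = (-(8 - 1*25))² = (-(8 - 25))² = (-1*(-17))² = 17² = 289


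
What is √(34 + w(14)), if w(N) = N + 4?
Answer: 2*√13 ≈ 7.2111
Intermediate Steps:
w(N) = 4 + N
√(34 + w(14)) = √(34 + (4 + 14)) = √(34 + 18) = √52 = 2*√13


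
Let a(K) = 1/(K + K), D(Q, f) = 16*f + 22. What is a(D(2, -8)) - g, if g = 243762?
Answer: -51677545/212 ≈ -2.4376e+5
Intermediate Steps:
D(Q, f) = 22 + 16*f
a(K) = 1/(2*K)
a(D(2, -8)) - g = 1/(2*(22 + 16*(-8))) - 1*243762 = 1/(2*(22 - 128)) - 243762 = (½)/(-106) - 243762 = (½)*(-1/106) - 243762 = -1/212 - 243762 = -51677545/212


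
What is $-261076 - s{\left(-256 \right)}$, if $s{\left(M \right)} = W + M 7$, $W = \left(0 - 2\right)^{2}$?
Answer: $-259288$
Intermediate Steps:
$W = 4$ ($W = \left(-2\right)^{2} = 4$)
$s{\left(M \right)} = 4 + 7 M$ ($s{\left(M \right)} = 4 + M 7 = 4 + 7 M$)
$-261076 - s{\left(-256 \right)} = -261076 - \left(4 + 7 \left(-256\right)\right) = -261076 - \left(4 - 1792\right) = -261076 - -1788 = -261076 + 1788 = -259288$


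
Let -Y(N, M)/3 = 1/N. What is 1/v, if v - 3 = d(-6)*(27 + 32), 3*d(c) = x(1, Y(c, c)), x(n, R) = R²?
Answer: 12/95 ≈ 0.12632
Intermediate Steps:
Y(N, M) = -3/N
d(c) = 3/c² (d(c) = (-3/c)²/3 = (9/c²)/3 = 3/c²)
v = 95/12 (v = 3 + (3/(-6)²)*(27 + 32) = 3 + (3*(1/36))*59 = 3 + (1/12)*59 = 3 + 59/12 = 95/12 ≈ 7.9167)
1/v = 1/(95/12) = 12/95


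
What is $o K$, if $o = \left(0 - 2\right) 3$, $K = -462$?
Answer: $2772$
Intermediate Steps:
$o = -6$ ($o = \left(-2\right) 3 = -6$)
$o K = \left(-6\right) \left(-462\right) = 2772$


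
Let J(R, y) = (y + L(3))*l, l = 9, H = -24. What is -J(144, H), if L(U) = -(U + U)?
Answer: 270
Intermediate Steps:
L(U) = -2*U
J(R, y) = -54 + 9*y (J(R, y) = (y - 2*3)*9 = (y - 6)*9 = (-6 + y)*9 = -54 + 9*y)
-J(144, H) = -(-54 + 9*(-24)) = -(-54 - 216) = -1*(-270) = 270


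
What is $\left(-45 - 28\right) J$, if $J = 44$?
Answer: $-3212$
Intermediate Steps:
$\left(-45 - 28\right) J = \left(-45 - 28\right) 44 = \left(-73\right) 44 = -3212$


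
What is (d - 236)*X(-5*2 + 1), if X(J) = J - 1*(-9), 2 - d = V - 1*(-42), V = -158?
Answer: 0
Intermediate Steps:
d = 118 (d = 2 - (-158 - 1*(-42)) = 2 - (-158 + 42) = 2 - 1*(-116) = 2 + 116 = 118)
X(J) = 9 + J (X(J) = J + 9 = 9 + J)
(d - 236)*X(-5*2 + 1) = (118 - 236)*(9 + (-5*2 + 1)) = -118*(9 + (-10 + 1)) = -118*(9 - 9) = -118*0 = 0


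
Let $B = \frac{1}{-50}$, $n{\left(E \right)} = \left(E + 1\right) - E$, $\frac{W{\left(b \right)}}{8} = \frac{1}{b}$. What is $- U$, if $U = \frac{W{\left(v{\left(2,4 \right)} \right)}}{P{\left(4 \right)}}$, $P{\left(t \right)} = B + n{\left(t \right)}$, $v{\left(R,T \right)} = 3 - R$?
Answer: $- \frac{400}{49} \approx -8.1633$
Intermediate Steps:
$W{\left(b \right)} = \frac{8}{b}$
$n{\left(E \right)} = 1$ ($n{\left(E \right)} = \left(1 + E\right) - E = 1$)
$B = - \frac{1}{50} \approx -0.02$
$P{\left(t \right)} = \frac{49}{50}$ ($P{\left(t \right)} = - \frac{1}{50} + 1 = \frac{49}{50}$)
$U = \frac{400}{49}$ ($U = \frac{8 \frac{1}{3 - 2}}{\frac{49}{50}} = \frac{8}{3 - 2} \cdot \frac{50}{49} = \frac{8}{1} \cdot \frac{50}{49} = 8 \cdot 1 \cdot \frac{50}{49} = 8 \cdot \frac{50}{49} = \frac{400}{49} \approx 8.1633$)
$- U = \left(-1\right) \frac{400}{49} = - \frac{400}{49}$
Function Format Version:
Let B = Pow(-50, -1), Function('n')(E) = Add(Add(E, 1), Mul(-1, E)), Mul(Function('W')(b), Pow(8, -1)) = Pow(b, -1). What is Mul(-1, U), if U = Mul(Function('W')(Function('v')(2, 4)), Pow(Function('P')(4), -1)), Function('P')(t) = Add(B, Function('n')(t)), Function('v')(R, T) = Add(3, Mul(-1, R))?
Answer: Rational(-400, 49) ≈ -8.1633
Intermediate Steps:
Function('W')(b) = Mul(8, Pow(b, -1))
Function('n')(E) = 1 (Function('n')(E) = Add(Add(1, E), Mul(-1, E)) = 1)
B = Rational(-1, 50) ≈ -0.020000
Function('P')(t) = Rational(49, 50) (Function('P')(t) = Add(Rational(-1, 50), 1) = Rational(49, 50))
U = Rational(400, 49) (U = Mul(Mul(8, Pow(Add(3, Mul(-1, 2)), -1)), Pow(Rational(49, 50), -1)) = Mul(Mul(8, Pow(Add(3, -2), -1)), Rational(50, 49)) = Mul(Mul(8, Pow(1, -1)), Rational(50, 49)) = Mul(Mul(8, 1), Rational(50, 49)) = Mul(8, Rational(50, 49)) = Rational(400, 49) ≈ 8.1633)
Mul(-1, U) = Mul(-1, Rational(400, 49)) = Rational(-400, 49)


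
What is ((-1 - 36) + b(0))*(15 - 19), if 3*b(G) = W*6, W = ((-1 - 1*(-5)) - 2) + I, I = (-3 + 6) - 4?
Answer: 140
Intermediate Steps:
I = -1 (I = 3 - 4 = -1)
W = 1 (W = ((-1 - 1*(-5)) - 2) - 1 = ((-1 + 5) - 2) - 1 = (4 - 2) - 1 = 2 - 1 = 1)
b(G) = 2 (b(G) = (1*6)/3 = (⅓)*6 = 2)
((-1 - 36) + b(0))*(15 - 19) = ((-1 - 36) + 2)*(15 - 19) = (-37 + 2)*(-4) = -35*(-4) = 140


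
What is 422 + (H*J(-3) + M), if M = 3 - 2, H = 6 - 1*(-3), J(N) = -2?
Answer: 405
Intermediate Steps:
H = 9 (H = 6 + 3 = 9)
M = 1
422 + (H*J(-3) + M) = 422 + (9*(-2) + 1) = 422 + (-18 + 1) = 422 - 17 = 405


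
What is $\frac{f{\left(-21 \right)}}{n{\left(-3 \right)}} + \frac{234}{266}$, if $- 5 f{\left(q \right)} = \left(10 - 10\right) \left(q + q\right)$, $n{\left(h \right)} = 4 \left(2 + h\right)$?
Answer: $\frac{117}{133} \approx 0.8797$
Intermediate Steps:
$n{\left(h \right)} = 8 + 4 h$
$f{\left(q \right)} = 0$ ($f{\left(q \right)} = - \frac{\left(10 - 10\right) \left(q + q\right)}{5} = - \frac{0 \cdot 2 q}{5} = \left(- \frac{1}{5}\right) 0 = 0$)
$\frac{f{\left(-21 \right)}}{n{\left(-3 \right)}} + \frac{234}{266} = \frac{0}{8 + 4 \left(-3\right)} + \frac{234}{266} = \frac{0}{8 - 12} + 234 \cdot \frac{1}{266} = \frac{0}{-4} + \frac{117}{133} = 0 \left(- \frac{1}{4}\right) + \frac{117}{133} = 0 + \frac{117}{133} = \frac{117}{133}$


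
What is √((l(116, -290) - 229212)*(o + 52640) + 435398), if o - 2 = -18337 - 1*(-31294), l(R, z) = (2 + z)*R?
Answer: I*√17227173982 ≈ 1.3125e+5*I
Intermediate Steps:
l(R, z) = R*(2 + z)
o = 12959 (o = 2 + (-18337 - 1*(-31294)) = 2 + (-18337 + 31294) = 2 + 12957 = 12959)
√((l(116, -290) - 229212)*(o + 52640) + 435398) = √((116*(2 - 290) - 229212)*(12959 + 52640) + 435398) = √((116*(-288) - 229212)*65599 + 435398) = √((-33408 - 229212)*65599 + 435398) = √(-262620*65599 + 435398) = √(-17227609380 + 435398) = √(-17227173982) = I*√17227173982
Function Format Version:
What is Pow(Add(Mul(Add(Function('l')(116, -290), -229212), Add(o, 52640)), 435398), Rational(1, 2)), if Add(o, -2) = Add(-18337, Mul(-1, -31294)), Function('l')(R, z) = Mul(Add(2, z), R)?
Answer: Mul(I, Pow(17227173982, Rational(1, 2))) ≈ Mul(1.3125e+5, I)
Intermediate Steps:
Function('l')(R, z) = Mul(R, Add(2, z))
o = 12959 (o = Add(2, Add(-18337, Mul(-1, -31294))) = Add(2, Add(-18337, 31294)) = Add(2, 12957) = 12959)
Pow(Add(Mul(Add(Function('l')(116, -290), -229212), Add(o, 52640)), 435398), Rational(1, 2)) = Pow(Add(Mul(Add(Mul(116, Add(2, -290)), -229212), Add(12959, 52640)), 435398), Rational(1, 2)) = Pow(Add(Mul(Add(Mul(116, -288), -229212), 65599), 435398), Rational(1, 2)) = Pow(Add(Mul(Add(-33408, -229212), 65599), 435398), Rational(1, 2)) = Pow(Add(Mul(-262620, 65599), 435398), Rational(1, 2)) = Pow(Add(-17227609380, 435398), Rational(1, 2)) = Pow(-17227173982, Rational(1, 2)) = Mul(I, Pow(17227173982, Rational(1, 2)))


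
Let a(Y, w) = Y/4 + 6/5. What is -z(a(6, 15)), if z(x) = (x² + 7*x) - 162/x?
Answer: 3381/100 ≈ 33.810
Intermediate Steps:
a(Y, w) = 6/5 + Y/4 (a(Y, w) = Y*(¼) + 6*(⅕) = Y/4 + 6/5 = 6/5 + Y/4)
z(x) = x² - 162/x + 7*x
-z(a(6, 15)) = -(-162 + (6/5 + (¼)*6)²*(7 + (6/5 + (¼)*6)))/(6/5 + (¼)*6) = -(-162 + (6/5 + 3/2)²*(7 + (6/5 + 3/2)))/(6/5 + 3/2) = -(-162 + (27/10)²*(7 + 27/10))/27/10 = -10*(-162 + (729/100)*(97/10))/27 = -10*(-162 + 70713/1000)/27 = -10*(-91287)/(27*1000) = -1*(-3381/100) = 3381/100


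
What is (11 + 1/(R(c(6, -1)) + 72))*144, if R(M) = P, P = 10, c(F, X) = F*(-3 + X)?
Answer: 65016/41 ≈ 1585.8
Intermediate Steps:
R(M) = 10
(11 + 1/(R(c(6, -1)) + 72))*144 = (11 + 1/(10 + 72))*144 = (11 + 1/82)*144 = (903/82)*144 = 65016/41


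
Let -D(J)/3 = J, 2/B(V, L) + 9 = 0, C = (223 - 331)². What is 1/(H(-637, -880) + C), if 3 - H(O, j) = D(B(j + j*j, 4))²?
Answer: 9/104999 ≈ 8.5715e-5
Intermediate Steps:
C = 11664 (C = (-108)² = 11664)
B(V, L) = -2/9 (B(V, L) = 2/(-9 + 0) = 2/(-9) = 2*(-⅑) = -2/9)
D(J) = -3*J
H(O, j) = 23/9 (H(O, j) = 3 - (-3*(-2/9))² = 3 - (⅔)² = 3 - 1*4/9 = 3 - 4/9 = 23/9)
1/(H(-637, -880) + C) = 1/(23/9 + 11664) = 1/(104999/9) = 9/104999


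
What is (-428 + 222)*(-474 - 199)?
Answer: 138638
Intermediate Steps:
(-428 + 222)*(-474 - 199) = -206*(-673) = 138638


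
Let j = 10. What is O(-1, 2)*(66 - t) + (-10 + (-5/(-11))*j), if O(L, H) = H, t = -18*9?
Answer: 4956/11 ≈ 450.55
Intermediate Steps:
t = -162
O(-1, 2)*(66 - t) + (-10 + (-5/(-11))*j) = 2*(66 - 1*(-162)) + (-10 - 5/(-11)*10) = 2*(66 + 162) + (-10 - 5*(-1/11)*10) = 2*228 + (-10 + (5/11)*10) = 456 + (-10 + 50/11) = 456 - 60/11 = 4956/11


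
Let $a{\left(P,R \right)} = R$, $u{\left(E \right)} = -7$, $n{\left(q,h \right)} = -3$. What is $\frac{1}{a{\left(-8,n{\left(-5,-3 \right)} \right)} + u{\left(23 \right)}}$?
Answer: $- \frac{1}{10} \approx -0.1$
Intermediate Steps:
$\frac{1}{a{\left(-8,n{\left(-5,-3 \right)} \right)} + u{\left(23 \right)}} = \frac{1}{-3 - 7} = \frac{1}{-10} = - \frac{1}{10}$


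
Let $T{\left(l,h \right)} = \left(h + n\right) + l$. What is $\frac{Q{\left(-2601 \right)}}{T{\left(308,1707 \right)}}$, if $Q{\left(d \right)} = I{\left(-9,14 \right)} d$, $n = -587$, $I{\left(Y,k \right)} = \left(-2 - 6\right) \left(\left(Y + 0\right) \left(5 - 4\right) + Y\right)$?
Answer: $- \frac{1836}{7} \approx -262.29$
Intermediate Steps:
$I{\left(Y,k \right)} = - 16 Y$ ($I{\left(Y,k \right)} = - 8 \left(Y 1 + Y\right) = - 8 \left(Y + Y\right) = - 8 \cdot 2 Y = - 16 Y$)
$T{\left(l,h \right)} = -587 + h + l$ ($T{\left(l,h \right)} = \left(h - 587\right) + l = \left(-587 + h\right) + l = -587 + h + l$)
$Q{\left(d \right)} = 144 d$ ($Q{\left(d \right)} = \left(-16\right) \left(-9\right) d = 144 d$)
$\frac{Q{\left(-2601 \right)}}{T{\left(308,1707 \right)}} = \frac{144 \left(-2601\right)}{-587 + 1707 + 308} = - \frac{374544}{1428} = \left(-374544\right) \frac{1}{1428} = - \frac{1836}{7}$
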